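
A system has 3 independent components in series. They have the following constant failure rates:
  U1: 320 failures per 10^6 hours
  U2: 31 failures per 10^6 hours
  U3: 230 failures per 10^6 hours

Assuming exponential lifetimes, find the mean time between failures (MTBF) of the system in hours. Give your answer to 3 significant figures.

1720

Series of exponential components: λ_sys = Σ λ_i
λ_sys = 0.00032 + 0.000031 + 0.00023 = 5.8100e-04 /h
MTBF = 1 / λ_sys = 1720 h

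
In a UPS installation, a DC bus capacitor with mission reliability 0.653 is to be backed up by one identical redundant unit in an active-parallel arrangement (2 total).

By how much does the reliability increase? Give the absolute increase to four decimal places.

R_before = 0.653
R_after = 1 − (1 − 0.653)^2 = 0.8796
ΔR = 0.8796 − 0.653 = 0.2266

0.2266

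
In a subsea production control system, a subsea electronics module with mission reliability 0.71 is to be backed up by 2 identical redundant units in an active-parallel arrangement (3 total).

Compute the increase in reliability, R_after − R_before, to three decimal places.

R_before = 0.71
R_after = 1 − (1 − 0.71)^3 = 0.976
ΔR = 0.976 − 0.71 = 0.266

0.266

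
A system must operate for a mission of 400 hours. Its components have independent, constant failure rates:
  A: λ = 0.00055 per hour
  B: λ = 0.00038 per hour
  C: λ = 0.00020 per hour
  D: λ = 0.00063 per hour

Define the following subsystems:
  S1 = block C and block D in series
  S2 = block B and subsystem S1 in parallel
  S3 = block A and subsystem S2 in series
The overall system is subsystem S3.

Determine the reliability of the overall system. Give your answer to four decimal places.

0.7705

R(A) = exp(−0.00055 × 400) = 0.802519
R(B) = exp(−0.00038 × 400) = 0.858988
R(C) = exp(−0.00020 × 400) = 0.923116
R(D) = exp(−0.00063 × 400) = 0.777245
Series (C and D): 0.923116 × 0.777245 = 0.717487
Parallel (B and [0.717487]): 1 − (1 − 0.858988)(1 − 0.717487) = 0.960162
Series (A and [0.960162]): 0.802519 × 0.960162 = 0.7705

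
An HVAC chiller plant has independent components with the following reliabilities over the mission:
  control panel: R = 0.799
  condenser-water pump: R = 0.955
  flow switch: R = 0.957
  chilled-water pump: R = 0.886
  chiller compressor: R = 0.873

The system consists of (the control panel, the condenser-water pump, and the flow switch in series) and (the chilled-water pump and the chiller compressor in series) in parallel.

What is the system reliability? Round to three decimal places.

Series (control panel, condenser-water pump, and flow switch): 0.79900 × 0.95500 × 0.95700 = 0.73023
Series (chilled-water pump and chiller compressor): 0.88600 × 0.87300 = 0.77348
Parallel ([0.73023] and [0.77348]): 1 − (1 − 0.73023)(1 − 0.77348) = 0.939

0.939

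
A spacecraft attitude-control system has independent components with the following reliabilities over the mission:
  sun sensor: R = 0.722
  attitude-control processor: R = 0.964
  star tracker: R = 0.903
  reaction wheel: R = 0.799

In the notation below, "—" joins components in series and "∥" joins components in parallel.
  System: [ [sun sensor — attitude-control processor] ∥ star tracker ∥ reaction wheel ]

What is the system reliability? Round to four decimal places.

Series (sun sensor and attitude-control processor): 0.722000 × 0.964000 = 0.696008
Parallel ([0.696008], star tracker, and reaction wheel): 1 − (1 − 0.696008)(1 − 0.903000)(1 − 0.799000) = 0.9941

0.9941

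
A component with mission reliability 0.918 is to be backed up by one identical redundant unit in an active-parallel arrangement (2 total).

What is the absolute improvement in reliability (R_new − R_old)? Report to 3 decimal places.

0.075

R_before = 0.918
R_after = 1 − (1 − 0.918)^2 = 0.993
ΔR = 0.993 − 0.918 = 0.075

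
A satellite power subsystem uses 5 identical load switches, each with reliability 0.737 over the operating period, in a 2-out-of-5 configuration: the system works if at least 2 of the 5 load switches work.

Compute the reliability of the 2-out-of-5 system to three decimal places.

R = Σ_{i=2}^{5} C(5,i) p^i (1−p)^{5−i} with p = 0.737
C(5,2)·0.737^2·0.263^3 = 0.09881
C(5,3)·0.737^3·0.263^2 = 0.27689
C(5,4)·0.737^4·0.263^1 = 0.38797
C(5,5)·0.737^5·0.263^0 = 0.21744
Sum = 0.981

0.981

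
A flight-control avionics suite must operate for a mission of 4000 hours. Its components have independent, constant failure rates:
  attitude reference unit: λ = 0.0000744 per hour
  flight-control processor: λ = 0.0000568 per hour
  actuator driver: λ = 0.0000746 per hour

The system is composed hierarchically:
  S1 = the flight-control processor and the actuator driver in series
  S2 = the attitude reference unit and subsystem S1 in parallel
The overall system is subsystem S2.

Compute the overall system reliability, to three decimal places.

0.895

R(attitude reference unit) = exp(−0.0000744 × 4000) = 0.74260
R(flight-control processor) = exp(−0.0000568 × 4000) = 0.79676
R(actuator driver) = exp(−0.0000746 × 4000) = 0.74200
Series (flight-control processor and actuator driver): 0.79676 × 0.74200 = 0.59120
Parallel (attitude reference unit and [0.59120]): 1 − (1 − 0.74260)(1 − 0.59120) = 0.895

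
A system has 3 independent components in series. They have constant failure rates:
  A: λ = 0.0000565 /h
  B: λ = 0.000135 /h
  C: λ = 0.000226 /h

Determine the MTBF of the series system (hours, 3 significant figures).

Series of exponential components: λ_sys = Σ λ_i
λ_sys = 0.0000565 + 0.000135 + 0.000226 = 4.1750e-04 /h
MTBF = 1 / λ_sys = 2400 h

2400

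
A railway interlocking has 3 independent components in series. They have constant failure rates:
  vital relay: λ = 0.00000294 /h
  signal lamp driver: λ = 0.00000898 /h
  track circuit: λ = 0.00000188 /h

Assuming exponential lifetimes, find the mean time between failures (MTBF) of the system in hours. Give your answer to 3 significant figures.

Series of exponential components: λ_sys = Σ λ_i
λ_sys = 0.00000294 + 0.00000898 + 0.00000188 = 1.3800e-05 /h
MTBF = 1 / λ_sys = 72500 h

72500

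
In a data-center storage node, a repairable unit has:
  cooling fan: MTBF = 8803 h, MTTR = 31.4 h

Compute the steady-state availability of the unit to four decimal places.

A(cooling fan) = MTBF/(MTBF+MTTR) = 8803/(8803+31.4) = 0.9964

0.9964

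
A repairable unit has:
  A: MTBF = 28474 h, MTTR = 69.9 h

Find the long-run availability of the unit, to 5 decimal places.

A(A) = MTBF/(MTBF+MTTR) = 28474/(28474+69.9) = 0.99755

0.99755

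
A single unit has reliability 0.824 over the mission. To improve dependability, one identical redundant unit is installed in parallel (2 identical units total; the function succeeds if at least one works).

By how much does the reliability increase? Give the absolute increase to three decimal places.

R_before = 0.824
R_after = 1 − (1 − 0.824)^2 = 0.969
ΔR = 0.969 − 0.824 = 0.145

0.145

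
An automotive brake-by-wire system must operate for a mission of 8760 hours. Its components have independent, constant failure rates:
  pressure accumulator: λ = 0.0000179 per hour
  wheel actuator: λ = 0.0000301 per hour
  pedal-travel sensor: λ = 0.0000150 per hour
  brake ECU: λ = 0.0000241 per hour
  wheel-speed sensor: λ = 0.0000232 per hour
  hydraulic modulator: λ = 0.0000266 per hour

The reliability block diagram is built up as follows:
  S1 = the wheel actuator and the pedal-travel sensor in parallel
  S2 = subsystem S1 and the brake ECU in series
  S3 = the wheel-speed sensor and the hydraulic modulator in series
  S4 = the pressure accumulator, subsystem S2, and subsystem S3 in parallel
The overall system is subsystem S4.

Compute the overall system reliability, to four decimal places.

R(pressure accumulator) = exp(−0.0000179 × 8760) = 0.854872
R(wheel actuator) = exp(−0.0000301 × 8760) = 0.768222
R(pedal-travel sensor) = exp(−0.0000150 × 8760) = 0.876867
R(brake ECU) = exp(−0.0000241 × 8760) = 0.809680
R(wheel-speed sensor) = exp(−0.0000232 × 8760) = 0.816089
R(hydraulic modulator) = exp(−0.0000266 × 8760) = 0.792141
Parallel (wheel actuator and pedal-travel sensor): 1 − (1 − 0.768222)(1 − 0.876867) = 0.971460
Series ([0.971460] and brake ECU): 0.971460 × 0.809680 = 0.786572
Series (wheel-speed sensor and hydraulic modulator): 0.816089 × 0.792141 = 0.646458
Parallel (pressure accumulator, [0.786572], and [0.646458]): 1 − (1 − 0.854872)(1 − 0.786572)(1 − 0.646458) = 0.9890

0.9890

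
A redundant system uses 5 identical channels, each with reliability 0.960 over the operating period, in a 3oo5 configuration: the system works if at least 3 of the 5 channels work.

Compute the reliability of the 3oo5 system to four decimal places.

0.9994

R = Σ_{i=3}^{5} C(5,i) p^i (1−p)^{5−i} with p = 0.960
C(5,3)·0.960^3·0.040^2 = 0.014156
C(5,4)·0.960^4·0.040^1 = 0.169869
C(5,5)·0.960^5·0.040^0 = 0.815373
Sum = 0.9994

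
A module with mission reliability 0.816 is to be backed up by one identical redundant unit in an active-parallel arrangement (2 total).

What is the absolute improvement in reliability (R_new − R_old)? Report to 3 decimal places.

0.150

R_before = 0.816
R_after = 1 − (1 − 0.816)^2 = 0.966
ΔR = 0.966 − 0.816 = 0.150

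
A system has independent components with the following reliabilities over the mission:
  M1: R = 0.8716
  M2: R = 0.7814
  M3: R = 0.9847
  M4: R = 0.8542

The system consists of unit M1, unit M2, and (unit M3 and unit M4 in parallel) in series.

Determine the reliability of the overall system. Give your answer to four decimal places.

0.6795

Parallel (M3 and M4): 1 − (1 − 0.984700)(1 − 0.854200) = 0.997769
Series (M1, M2, and [0.997769]): 0.871600 × 0.781400 × 0.997769 = 0.6795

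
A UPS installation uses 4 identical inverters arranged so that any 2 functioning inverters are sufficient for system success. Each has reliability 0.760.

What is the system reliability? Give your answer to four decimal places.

R = Σ_{i=2}^{4} C(4,i) p^i (1−p)^{4−i} with p = 0.760
C(4,2)·0.760^2·0.240^2 = 0.199619
C(4,3)·0.760^3·0.240^1 = 0.421417
C(4,4)·0.760^4·0.240^0 = 0.333622
Sum = 0.9547

0.9547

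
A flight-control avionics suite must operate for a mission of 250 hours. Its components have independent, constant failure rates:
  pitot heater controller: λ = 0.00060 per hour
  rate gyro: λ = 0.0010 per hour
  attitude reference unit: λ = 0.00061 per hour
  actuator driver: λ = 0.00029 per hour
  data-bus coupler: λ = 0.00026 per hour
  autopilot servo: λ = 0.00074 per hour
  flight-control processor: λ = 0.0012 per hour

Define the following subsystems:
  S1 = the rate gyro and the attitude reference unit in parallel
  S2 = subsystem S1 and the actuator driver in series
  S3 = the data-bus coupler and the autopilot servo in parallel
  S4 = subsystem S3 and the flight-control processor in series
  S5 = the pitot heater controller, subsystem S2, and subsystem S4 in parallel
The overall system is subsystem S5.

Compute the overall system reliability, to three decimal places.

R(pitot heater controller) = exp(−0.00060 × 250) = 0.86071
R(rate gyro) = exp(−0.0010 × 250) = 0.77880
R(attitude reference unit) = exp(−0.00061 × 250) = 0.85856
R(actuator driver) = exp(−0.00029 × 250) = 0.93007
R(data-bus coupler) = exp(−0.00026 × 250) = 0.93707
R(autopilot servo) = exp(−0.00074 × 250) = 0.83110
R(flight-control processor) = exp(−0.0012 × 250) = 0.74082
Parallel (rate gyro and attitude reference unit): 1 − (1 − 0.77880)(1 − 0.85856) = 0.96871
Series ([0.96871] and actuator driver): 0.96871 × 0.93007 = 0.90097
Parallel (data-bus coupler and autopilot servo): 1 − (1 − 0.93707)(1 − 0.83110) = 0.98937
Series ([0.98937] and flight-control processor): 0.98937 × 0.74082 = 0.73295
Parallel (pitot heater controller, [0.90097], and [0.73295]): 1 − (1 − 0.86071)(1 − 0.90097)(1 − 0.73295) = 0.996

0.996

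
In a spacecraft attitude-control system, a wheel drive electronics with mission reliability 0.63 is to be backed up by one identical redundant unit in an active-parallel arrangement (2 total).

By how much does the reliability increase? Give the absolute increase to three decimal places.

R_before = 0.63
R_after = 1 − (1 − 0.63)^2 = 0.863
ΔR = 0.863 − 0.63 = 0.233

0.233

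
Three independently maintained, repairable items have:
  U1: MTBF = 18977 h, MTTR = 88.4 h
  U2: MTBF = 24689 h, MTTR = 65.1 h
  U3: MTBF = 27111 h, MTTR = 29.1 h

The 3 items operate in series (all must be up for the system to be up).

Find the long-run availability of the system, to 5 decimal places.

A(U1) = MTBF/(MTBF+MTTR) = 18977/(18977+88.4) = 0.995363
A(U2) = MTBF/(MTBF+MTTR) = 24689/(24689+65.1) = 0.997370
A(U3) = MTBF/(MTBF+MTTR) = 27111/(27111+29.1) = 0.998928
Series availability: 0.995363 × 0.997370 × 0.998928 = 0.99168

0.99168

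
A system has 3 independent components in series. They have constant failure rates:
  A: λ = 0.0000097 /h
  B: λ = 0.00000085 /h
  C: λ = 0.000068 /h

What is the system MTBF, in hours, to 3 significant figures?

12700

Series of exponential components: λ_sys = Σ λ_i
λ_sys = 0.0000097 + 0.00000085 + 0.000068 = 7.8550e-05 /h
MTBF = 1 / λ_sys = 12700 h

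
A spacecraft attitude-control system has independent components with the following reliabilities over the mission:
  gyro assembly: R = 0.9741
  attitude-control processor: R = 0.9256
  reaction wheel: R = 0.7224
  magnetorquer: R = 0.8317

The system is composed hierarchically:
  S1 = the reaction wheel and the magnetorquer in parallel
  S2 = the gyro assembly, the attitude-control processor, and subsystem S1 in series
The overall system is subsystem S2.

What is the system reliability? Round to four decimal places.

Parallel (reaction wheel and magnetorquer): 1 − (1 − 0.722400)(1 − 0.831700) = 0.953280
Series (gyro assembly, attitude-control processor, and [0.953280]): 0.974100 × 0.925600 × 0.953280 = 0.8595

0.8595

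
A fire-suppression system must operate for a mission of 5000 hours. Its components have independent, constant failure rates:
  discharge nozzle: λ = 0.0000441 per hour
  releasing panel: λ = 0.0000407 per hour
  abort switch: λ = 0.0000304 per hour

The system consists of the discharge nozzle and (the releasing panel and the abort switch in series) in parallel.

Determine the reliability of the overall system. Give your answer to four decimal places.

R(discharge nozzle) = exp(−0.0000441 × 5000) = 0.802118
R(releasing panel) = exp(−0.0000407 × 5000) = 0.815870
R(abort switch) = exp(−0.0000304 × 5000) = 0.858988
Series (releasing panel and abort switch): 0.815870 × 0.858988 = 0.700823
Parallel (discharge nozzle and [0.700823]): 1 − (1 − 0.802118)(1 − 0.700823) = 0.9408

0.9408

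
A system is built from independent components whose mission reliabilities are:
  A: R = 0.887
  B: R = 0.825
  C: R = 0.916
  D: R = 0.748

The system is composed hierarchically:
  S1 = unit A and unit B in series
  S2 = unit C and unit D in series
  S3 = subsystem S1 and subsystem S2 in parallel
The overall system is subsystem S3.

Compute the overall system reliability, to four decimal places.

Series (A and B): 0.887000 × 0.825000 = 0.731775
Series (C and D): 0.916000 × 0.748000 = 0.685168
Parallel ([0.731775] and [0.685168]): 1 − (1 − 0.731775)(1 − 0.685168) = 0.9156

0.9156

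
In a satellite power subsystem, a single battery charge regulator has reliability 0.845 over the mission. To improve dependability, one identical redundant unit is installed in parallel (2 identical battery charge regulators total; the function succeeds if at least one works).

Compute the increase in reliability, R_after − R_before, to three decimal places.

0.131

R_before = 0.845
R_after = 1 − (1 − 0.845)^2 = 0.976
ΔR = 0.976 − 0.845 = 0.131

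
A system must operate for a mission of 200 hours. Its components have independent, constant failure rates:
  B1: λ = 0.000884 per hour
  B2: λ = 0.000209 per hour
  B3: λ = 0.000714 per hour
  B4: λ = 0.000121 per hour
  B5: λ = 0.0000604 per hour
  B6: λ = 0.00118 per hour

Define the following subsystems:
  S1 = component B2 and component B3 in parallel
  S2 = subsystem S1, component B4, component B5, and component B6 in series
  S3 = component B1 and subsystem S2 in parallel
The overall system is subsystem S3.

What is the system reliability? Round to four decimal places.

R(B1) = exp(−0.000884 × 200) = 0.837947
R(B2) = exp(−0.000209 × 200) = 0.959062
R(B3) = exp(−0.000714 × 200) = 0.866927
R(B4) = exp(−0.000121 × 200) = 0.976090
R(B5) = exp(−0.0000604 × 200) = 0.987993
R(B6) = exp(−0.00118 × 200) = 0.789781
Parallel (B2 and B3): 1 − (1 − 0.959062)(1 − 0.866927) = 0.994552
Series ([0.994552], B4, B5, and B6): 0.994552 × 0.976090 × 0.987993 × 0.789781 = 0.757492
Parallel (B1 and [0.757492]): 1 − (1 − 0.837947)(1 − 0.757492) = 0.9607

0.9607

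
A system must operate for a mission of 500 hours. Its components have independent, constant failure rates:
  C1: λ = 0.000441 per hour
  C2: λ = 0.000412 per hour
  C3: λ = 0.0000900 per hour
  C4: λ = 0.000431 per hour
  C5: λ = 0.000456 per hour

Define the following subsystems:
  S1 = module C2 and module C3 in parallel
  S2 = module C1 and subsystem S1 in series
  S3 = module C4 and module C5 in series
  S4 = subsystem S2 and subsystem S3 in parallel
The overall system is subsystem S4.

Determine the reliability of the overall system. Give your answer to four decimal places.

R(C1) = exp(−0.000441 × 500) = 0.802118
R(C2) = exp(−0.000412 × 500) = 0.813833
R(C3) = exp(−0.0000900 × 500) = 0.955997
R(C4) = exp(−0.000431 × 500) = 0.806138
R(C5) = exp(−0.000456 × 500) = 0.796124
Parallel (C2 and C3): 1 − (1 − 0.813833)(1 − 0.955997) = 0.991808
Series (C1 and [0.991808]): 0.802118 × 0.991808 = 0.795547
Series (C4 and C5): 0.806138 × 0.796124 = 0.641786
Parallel ([0.795547] and [0.641786]): 1 − (1 − 0.795547)(1 − 0.641786) = 0.9268

0.9268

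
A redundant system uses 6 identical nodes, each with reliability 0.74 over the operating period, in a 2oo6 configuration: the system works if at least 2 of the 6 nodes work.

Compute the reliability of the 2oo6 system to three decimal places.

R = Σ_{i=2}^{6} C(6,i) p^i (1−p)^{6−i} with p = 0.74
C(6,2)·0.74^2·0.26^4 = 0.03754
C(6,3)·0.74^3·0.26^3 = 0.14244
C(6,4)·0.74^4·0.26^2 = 0.30406
C(6,5)·0.74^5·0.26^1 = 0.34617
C(6,6)·0.74^6·0.26^0 = 0.16421
Sum = 0.994

0.994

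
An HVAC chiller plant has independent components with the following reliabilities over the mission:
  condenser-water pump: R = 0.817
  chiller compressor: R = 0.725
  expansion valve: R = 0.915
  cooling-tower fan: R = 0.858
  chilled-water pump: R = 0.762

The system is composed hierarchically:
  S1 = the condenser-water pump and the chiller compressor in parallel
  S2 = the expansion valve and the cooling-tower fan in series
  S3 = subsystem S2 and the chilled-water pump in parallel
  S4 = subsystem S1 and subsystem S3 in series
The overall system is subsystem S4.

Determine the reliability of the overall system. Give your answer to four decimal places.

0.9011

Parallel (condenser-water pump and chiller compressor): 1 − (1 − 0.817000)(1 − 0.725000) = 0.949675
Series (expansion valve and cooling-tower fan): 0.915000 × 0.858000 = 0.785070
Parallel ([0.785070] and chilled-water pump): 1 − (1 − 0.785070)(1 − 0.762000) = 0.948847
Series ([0.949675] and [0.948847]): 0.949675 × 0.948847 = 0.9011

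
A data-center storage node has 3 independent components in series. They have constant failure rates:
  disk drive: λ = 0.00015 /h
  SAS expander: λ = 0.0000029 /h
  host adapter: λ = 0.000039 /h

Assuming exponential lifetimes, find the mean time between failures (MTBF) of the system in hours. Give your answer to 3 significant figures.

5210

Series of exponential components: λ_sys = Σ λ_i
λ_sys = 0.00015 + 0.0000029 + 0.000039 = 1.9190e-04 /h
MTBF = 1 / λ_sys = 5210 h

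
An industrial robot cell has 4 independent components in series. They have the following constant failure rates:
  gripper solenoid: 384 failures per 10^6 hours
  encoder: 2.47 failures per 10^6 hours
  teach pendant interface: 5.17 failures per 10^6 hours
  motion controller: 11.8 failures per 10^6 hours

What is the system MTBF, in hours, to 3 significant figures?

2480

Series of exponential components: λ_sys = Σ λ_i
λ_sys = 0.000384 + 0.00000247 + 0.00000517 + 0.0000118 = 4.0344e-04 /h
MTBF = 1 / λ_sys = 2480 h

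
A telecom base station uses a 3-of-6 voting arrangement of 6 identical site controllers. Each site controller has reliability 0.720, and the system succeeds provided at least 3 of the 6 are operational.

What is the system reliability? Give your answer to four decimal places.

R = Σ_{i=3}^{6} C(6,i) p^i (1−p)^{6−i} with p = 0.720
C(6,3)·0.720^3·0.280^3 = 0.163871
C(6,4)·0.720^4·0.280^2 = 0.316037
C(6,5)·0.720^5·0.280^1 = 0.325066
C(6,6)·0.720^6·0.280^0 = 0.139314
Sum = 0.9443

0.9443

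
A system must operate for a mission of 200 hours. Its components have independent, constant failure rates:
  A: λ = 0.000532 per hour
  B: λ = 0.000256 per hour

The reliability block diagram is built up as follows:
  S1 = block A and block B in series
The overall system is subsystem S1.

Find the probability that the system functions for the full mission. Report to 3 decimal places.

0.854

R(A) = exp(−0.000532 × 200) = 0.89906
R(B) = exp(−0.000256 × 200) = 0.95009
Series (A and B): 0.89906 × 0.95009 = 0.854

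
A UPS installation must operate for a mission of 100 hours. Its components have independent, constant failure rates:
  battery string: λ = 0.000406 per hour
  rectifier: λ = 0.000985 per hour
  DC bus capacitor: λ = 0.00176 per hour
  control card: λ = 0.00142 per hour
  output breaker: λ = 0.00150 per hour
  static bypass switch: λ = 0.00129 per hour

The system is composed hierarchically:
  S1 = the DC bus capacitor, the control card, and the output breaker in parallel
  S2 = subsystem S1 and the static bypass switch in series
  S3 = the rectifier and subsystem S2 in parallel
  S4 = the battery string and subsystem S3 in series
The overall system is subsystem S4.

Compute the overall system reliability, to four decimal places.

R(battery string) = exp(−0.000406 × 100) = 0.960213
R(rectifier) = exp(−0.000985 × 100) = 0.906196
R(DC bus capacitor) = exp(−0.00176 × 100) = 0.838618
R(control card) = exp(−0.00142 × 100) = 0.867621
R(output breaker) = exp(−0.00150 × 100) = 0.860708
R(static bypass switch) = exp(−0.00129 × 100) = 0.878974
Parallel (DC bus capacitor, control card, and output breaker): 1 − (1 − 0.838618)(1 − 0.867621)(1 − 0.860708) = 0.997024
Series ([0.997024] and static bypass switch): 0.997024 × 0.878974 = 0.876358
Parallel (rectifier and [0.876358]): 1 − (1 − 0.906196)(1 − 0.876358) = 0.988402
Series (battery string and [0.988402]): 0.960213 × 0.988402 = 0.9491

0.9491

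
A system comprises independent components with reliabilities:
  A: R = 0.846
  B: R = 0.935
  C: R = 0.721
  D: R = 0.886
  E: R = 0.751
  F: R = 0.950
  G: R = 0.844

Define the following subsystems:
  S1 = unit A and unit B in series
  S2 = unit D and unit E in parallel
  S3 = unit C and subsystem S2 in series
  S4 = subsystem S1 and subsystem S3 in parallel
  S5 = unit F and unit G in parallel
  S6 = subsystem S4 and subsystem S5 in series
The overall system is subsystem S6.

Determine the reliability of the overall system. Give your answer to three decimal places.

0.930

Series (A and B): 0.84600 × 0.93500 = 0.79101
Parallel (D and E): 1 − (1 − 0.88600)(1 − 0.75100) = 0.97161
Series (C and [0.97161]): 0.72100 × 0.97161 = 0.70053
Parallel ([0.79101] and [0.70053]): 1 − (1 − 0.79101)(1 − 0.70053) = 0.93741
Parallel (F and G): 1 − (1 − 0.95000)(1 − 0.84400) = 0.99220
Series ([0.93741] and [0.99220]): 0.93741 × 0.99220 = 0.930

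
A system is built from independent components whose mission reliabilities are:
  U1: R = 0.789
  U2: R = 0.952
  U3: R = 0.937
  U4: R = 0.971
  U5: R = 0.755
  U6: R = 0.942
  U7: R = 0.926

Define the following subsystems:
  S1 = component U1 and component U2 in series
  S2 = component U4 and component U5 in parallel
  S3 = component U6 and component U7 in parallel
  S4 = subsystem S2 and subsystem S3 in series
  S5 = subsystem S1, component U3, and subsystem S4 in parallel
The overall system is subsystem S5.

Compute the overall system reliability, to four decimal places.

Series (U1 and U2): 0.789000 × 0.952000 = 0.751128
Parallel (U4 and U5): 1 − (1 − 0.971000)(1 − 0.755000) = 0.992895
Parallel (U6 and U7): 1 − (1 − 0.942000)(1 − 0.926000) = 0.995708
Series ([0.992895] and [0.995708]): 0.992895 × 0.995708 = 0.988633
Parallel ([0.751128], U3, and [0.988633]): 1 − (1 − 0.751128)(1 − 0.937000)(1 − 0.988633) = 0.9998

0.9998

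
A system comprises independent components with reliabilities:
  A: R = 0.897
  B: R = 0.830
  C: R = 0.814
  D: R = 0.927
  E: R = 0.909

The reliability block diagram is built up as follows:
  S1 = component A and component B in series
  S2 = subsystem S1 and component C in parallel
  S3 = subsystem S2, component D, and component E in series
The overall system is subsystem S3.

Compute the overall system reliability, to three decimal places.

Series (A and B): 0.89700 × 0.83000 = 0.74451
Parallel ([0.74451] and C): 1 − (1 − 0.74451)(1 − 0.81400) = 0.95248
Series ([0.95248], D, and E): 0.95248 × 0.92700 × 0.90900 = 0.803

0.803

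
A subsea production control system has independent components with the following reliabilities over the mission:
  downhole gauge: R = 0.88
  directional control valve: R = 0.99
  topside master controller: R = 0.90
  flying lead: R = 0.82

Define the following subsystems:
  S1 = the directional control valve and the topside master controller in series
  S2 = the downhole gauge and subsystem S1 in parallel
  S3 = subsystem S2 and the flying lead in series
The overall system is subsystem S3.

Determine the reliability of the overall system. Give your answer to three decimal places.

Series (directional control valve and topside master controller): 0.99000 × 0.90000 = 0.89100
Parallel (downhole gauge and [0.89100]): 1 − (1 − 0.88000)(1 − 0.89100) = 0.98692
Series ([0.98692] and flying lead): 0.98692 × 0.82000 = 0.809

0.809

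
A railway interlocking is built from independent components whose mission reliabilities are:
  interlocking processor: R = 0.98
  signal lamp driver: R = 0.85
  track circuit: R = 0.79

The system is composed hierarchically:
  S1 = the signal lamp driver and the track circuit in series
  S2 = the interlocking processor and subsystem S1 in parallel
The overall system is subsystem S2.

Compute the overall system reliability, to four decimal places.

Series (signal lamp driver and track circuit): 0.850000 × 0.790000 = 0.671500
Parallel (interlocking processor and [0.671500]): 1 − (1 − 0.980000)(1 − 0.671500) = 0.9934

0.9934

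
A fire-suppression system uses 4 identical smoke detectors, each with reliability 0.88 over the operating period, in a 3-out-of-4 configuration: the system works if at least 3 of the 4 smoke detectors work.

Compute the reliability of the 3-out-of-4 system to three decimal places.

R = Σ_{i=3}^{4} C(4,i) p^i (1−p)^{4−i} with p = 0.88
C(4,3)·0.88^3·0.12^1 = 0.32711
C(4,4)·0.88^4·0.12^0 = 0.59970
Sum = 0.927

0.927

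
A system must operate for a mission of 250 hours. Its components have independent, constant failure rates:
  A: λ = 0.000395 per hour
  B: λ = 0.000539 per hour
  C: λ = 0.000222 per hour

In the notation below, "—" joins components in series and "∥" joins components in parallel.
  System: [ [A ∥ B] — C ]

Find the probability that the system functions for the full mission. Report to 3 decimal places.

R(A) = exp(−0.000395 × 250) = 0.90597
R(B) = exp(−0.000539 × 250) = 0.87393
R(C) = exp(−0.000222 × 250) = 0.94601
Parallel (A and B): 1 − (1 − 0.90597)(1 − 0.87393) = 0.98815
Series ([0.98815] and C): 0.98815 × 0.94601 = 0.935

0.935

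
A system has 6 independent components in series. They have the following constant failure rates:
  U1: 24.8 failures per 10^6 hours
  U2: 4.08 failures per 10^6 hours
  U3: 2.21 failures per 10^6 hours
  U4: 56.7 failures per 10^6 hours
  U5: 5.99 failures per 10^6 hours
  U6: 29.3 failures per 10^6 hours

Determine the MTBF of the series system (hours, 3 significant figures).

Series of exponential components: λ_sys = Σ λ_i
λ_sys = 0.0000248 + 0.00000408 + 0.00000221 + 0.0000567 + 0.00000599 + 0.0000293 = 1.2308e-04 /h
MTBF = 1 / λ_sys = 8120 h

8120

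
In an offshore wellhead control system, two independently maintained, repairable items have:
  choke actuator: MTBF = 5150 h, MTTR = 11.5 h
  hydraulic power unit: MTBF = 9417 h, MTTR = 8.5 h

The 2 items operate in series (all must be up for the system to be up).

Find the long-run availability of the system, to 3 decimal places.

A(choke actuator) = MTBF/(MTBF+MTTR) = 5150/(5150+11.5) = 0.997772
A(hydraulic power unit) = MTBF/(MTBF+MTTR) = 9417/(9417+8.5) = 0.999098
Series availability: 0.997772 × 0.999098 = 0.997

0.997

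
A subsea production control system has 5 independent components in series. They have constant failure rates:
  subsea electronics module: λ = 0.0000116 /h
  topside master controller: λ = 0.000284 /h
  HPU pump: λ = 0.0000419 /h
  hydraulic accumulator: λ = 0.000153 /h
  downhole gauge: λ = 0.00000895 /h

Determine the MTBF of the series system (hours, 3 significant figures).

Series of exponential components: λ_sys = Σ λ_i
λ_sys = 0.0000116 + 0.000284 + 0.0000419 + 0.000153 + 0.00000895 = 4.9945e-04 /h
MTBF = 1 / λ_sys = 2000 h

2000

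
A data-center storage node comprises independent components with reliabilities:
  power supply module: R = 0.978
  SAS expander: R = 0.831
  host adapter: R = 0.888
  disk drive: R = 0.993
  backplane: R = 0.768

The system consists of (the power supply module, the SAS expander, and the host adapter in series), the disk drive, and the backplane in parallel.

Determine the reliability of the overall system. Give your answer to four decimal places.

Series (power supply module, SAS expander, and host adapter): 0.978000 × 0.831000 × 0.888000 = 0.721694
Parallel ([0.721694], disk drive, and backplane): 1 − (1 − 0.721694)(1 − 0.993000)(1 − 0.768000) = 0.9995

0.9995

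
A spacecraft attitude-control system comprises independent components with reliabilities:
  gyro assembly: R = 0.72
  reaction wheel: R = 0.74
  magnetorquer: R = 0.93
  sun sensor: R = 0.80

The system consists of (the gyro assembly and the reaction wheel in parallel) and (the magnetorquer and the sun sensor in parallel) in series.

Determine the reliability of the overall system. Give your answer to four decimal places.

0.9142

Parallel (gyro assembly and reaction wheel): 1 − (1 − 0.720000)(1 − 0.740000) = 0.927200
Parallel (magnetorquer and sun sensor): 1 − (1 − 0.930000)(1 − 0.800000) = 0.986000
Series ([0.927200] and [0.986000]): 0.927200 × 0.986000 = 0.9142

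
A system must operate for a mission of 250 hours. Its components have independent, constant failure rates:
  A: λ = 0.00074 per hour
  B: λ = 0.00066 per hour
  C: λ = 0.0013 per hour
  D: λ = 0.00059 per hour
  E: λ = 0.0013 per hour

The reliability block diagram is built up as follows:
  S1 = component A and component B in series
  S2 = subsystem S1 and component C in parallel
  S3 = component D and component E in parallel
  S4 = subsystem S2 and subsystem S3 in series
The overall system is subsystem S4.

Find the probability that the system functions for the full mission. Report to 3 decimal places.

R(A) = exp(−0.00074 × 250) = 0.83110
R(B) = exp(−0.00066 × 250) = 0.84789
R(C) = exp(−0.0013 × 250) = 0.72253
R(D) = exp(−0.00059 × 250) = 0.86286
R(E) = exp(−0.0013 × 250) = 0.72253
Series (A and B): 0.83110 × 0.84789 = 0.70468
Parallel ([0.70468] and C): 1 − (1 − 0.70468)(1 − 0.72253) = 0.91806
Parallel (D and E): 1 − (1 − 0.86286)(1 − 0.72253) = 0.96195
Series ([0.91806] and [0.96195]): 0.91806 × 0.96195 = 0.883

0.883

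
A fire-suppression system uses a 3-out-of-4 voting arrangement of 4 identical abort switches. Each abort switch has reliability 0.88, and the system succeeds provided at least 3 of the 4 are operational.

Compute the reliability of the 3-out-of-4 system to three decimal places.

R = Σ_{i=3}^{4} C(4,i) p^i (1−p)^{4−i} with p = 0.88
C(4,3)·0.88^3·0.12^1 = 0.32711
C(4,4)·0.88^4·0.12^0 = 0.59970
Sum = 0.927

0.927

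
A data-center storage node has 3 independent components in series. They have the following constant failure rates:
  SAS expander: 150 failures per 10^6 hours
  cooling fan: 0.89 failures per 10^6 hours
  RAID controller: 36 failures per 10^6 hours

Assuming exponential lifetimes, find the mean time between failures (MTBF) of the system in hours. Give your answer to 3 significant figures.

5350

Series of exponential components: λ_sys = Σ λ_i
λ_sys = 0.00015 + 0.00000089 + 0.000036 = 1.8689e-04 /h
MTBF = 1 / λ_sys = 5350 h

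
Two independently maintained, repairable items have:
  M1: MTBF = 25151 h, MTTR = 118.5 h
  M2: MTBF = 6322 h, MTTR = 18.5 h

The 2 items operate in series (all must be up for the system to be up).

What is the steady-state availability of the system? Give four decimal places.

A(M1) = MTBF/(MTBF+MTTR) = 25151/(25151+118.5) = 0.995311
A(M2) = MTBF/(MTBF+MTTR) = 6322/(6322+18.5) = 0.997082
Series availability: 0.995311 × 0.997082 = 0.9924

0.9924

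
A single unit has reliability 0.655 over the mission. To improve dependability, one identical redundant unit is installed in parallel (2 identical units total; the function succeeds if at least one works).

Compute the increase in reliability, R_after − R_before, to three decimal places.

0.226

R_before = 0.655
R_after = 1 − (1 − 0.655)^2 = 0.881
ΔR = 0.881 − 0.655 = 0.226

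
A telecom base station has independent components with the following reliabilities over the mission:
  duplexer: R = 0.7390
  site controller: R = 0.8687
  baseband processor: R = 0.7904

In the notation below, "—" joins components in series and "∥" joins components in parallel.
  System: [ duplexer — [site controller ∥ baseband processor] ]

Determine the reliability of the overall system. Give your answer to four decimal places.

Parallel (site controller and baseband processor): 1 − (1 − 0.868700)(1 − 0.790400) = 0.972480
Series (duplexer and [0.972480]): 0.739000 × 0.972480 = 0.7187

0.7187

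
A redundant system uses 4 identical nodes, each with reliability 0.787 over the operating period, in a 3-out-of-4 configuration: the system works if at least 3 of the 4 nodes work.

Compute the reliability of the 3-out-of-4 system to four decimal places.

R = Σ_{i=3}^{4} C(4,i) p^i (1−p)^{4−i} with p = 0.787
C(4,3)·0.787^3·0.213^1 = 0.415302
C(4,4)·0.787^4·0.213^0 = 0.383618
Sum = 0.7989

0.7989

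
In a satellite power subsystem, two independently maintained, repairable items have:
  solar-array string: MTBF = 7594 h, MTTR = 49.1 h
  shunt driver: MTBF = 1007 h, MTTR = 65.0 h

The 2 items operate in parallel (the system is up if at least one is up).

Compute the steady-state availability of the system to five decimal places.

A(solar-array string) = MTBF/(MTBF+MTTR) = 7594/(7594+49.1) = 0.993576
A(shunt driver) = MTBF/(MTBF+MTTR) = 1007/(1007+65.0) = 0.939366
Parallel availability: 1 − (1 − 0.993576)(1 − 0.939366) = 0.99961

0.99961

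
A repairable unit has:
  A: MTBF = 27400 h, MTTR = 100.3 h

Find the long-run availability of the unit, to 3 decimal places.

A(A) = MTBF/(MTBF+MTTR) = 27400/(27400+100.3) = 0.996

0.996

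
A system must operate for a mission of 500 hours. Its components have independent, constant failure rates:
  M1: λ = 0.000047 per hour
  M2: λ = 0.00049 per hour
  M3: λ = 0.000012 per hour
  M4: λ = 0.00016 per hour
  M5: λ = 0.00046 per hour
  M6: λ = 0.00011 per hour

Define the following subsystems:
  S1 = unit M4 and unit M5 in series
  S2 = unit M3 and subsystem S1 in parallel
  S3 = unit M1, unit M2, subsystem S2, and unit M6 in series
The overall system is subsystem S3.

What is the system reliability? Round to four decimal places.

0.7225

R(M1) = exp(−0.000047 × 500) = 0.976774
R(M2) = exp(−0.00049 × 500) = 0.782705
R(M3) = exp(−0.000012 × 500) = 0.994018
R(M4) = exp(−0.00016 × 500) = 0.923116
R(M5) = exp(−0.00046 × 500) = 0.794534
R(M6) = exp(−0.00011 × 500) = 0.946485
Series (M4 and M5): 0.923116 × 0.794534 = 0.733447
Parallel (M3 and [0.733447]): 1 − (1 − 0.994018)(1 − 0.733447) = 0.998405
Series (M1, M2, [0.998405], and M6): 0.976774 × 0.782705 × 0.998405 × 0.946485 = 0.7225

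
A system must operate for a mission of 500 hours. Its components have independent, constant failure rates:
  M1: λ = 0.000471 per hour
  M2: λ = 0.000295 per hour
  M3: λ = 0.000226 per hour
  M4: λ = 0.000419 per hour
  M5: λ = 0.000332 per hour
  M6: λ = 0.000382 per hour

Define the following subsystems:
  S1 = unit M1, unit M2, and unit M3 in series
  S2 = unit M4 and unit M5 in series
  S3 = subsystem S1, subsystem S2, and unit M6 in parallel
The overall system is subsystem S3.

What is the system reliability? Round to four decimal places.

R(M1) = exp(−0.000471 × 500) = 0.790176
R(M2) = exp(−0.000295 × 500) = 0.862862
R(M3) = exp(−0.000226 × 500) = 0.893151
R(M4) = exp(−0.000419 × 500) = 0.810990
R(M5) = exp(−0.000332 × 500) = 0.847046
R(M6) = exp(−0.000382 × 500) = 0.826133
Series (M1, M2, and M3): 0.790176 × 0.862862 × 0.893151 = 0.608962
Series (M4 and M5): 0.810990 × 0.847046 = 0.686946
Parallel ([0.608962], [0.686946], and M6): 1 − (1 − 0.608962)(1 − 0.686946)(1 − 0.826133) = 0.9787

0.9787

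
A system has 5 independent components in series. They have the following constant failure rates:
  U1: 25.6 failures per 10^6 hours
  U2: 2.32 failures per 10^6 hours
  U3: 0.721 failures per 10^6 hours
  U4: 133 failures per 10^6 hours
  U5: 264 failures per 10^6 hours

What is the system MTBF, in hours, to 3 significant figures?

Series of exponential components: λ_sys = Σ λ_i
λ_sys = 0.0000256 + 0.00000232 + 0.000000721 + 0.000133 + 0.000264 = 4.2564e-04 /h
MTBF = 1 / λ_sys = 2350 h

2350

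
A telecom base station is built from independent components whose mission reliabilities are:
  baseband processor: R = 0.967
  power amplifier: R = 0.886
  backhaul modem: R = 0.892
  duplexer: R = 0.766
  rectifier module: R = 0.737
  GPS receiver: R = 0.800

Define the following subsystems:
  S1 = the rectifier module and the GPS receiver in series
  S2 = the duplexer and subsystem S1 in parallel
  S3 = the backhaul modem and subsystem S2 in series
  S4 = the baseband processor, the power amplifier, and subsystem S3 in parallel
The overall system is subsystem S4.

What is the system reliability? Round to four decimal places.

0.9993

Series (rectifier module and GPS receiver): 0.737000 × 0.800000 = 0.589600
Parallel (duplexer and [0.589600]): 1 − (1 − 0.766000)(1 − 0.589600) = 0.903966
Series (backhaul modem and [0.903966]): 0.892000 × 0.903966 = 0.806338
Parallel (baseband processor, power amplifier, and [0.806338]): 1 − (1 − 0.967000)(1 − 0.886000)(1 − 0.806338) = 0.9993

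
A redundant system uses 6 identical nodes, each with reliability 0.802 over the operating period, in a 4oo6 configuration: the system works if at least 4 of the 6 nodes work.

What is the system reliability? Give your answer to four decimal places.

0.9036

R = Σ_{i=4}^{6} C(6,i) p^i (1−p)^{6−i} with p = 0.802
C(6,4)·0.802^4·0.198^2 = 0.243287
C(6,5)·0.802^5·0.198^1 = 0.394174
C(6,6)·0.802^6·0.198^0 = 0.266101
Sum = 0.9036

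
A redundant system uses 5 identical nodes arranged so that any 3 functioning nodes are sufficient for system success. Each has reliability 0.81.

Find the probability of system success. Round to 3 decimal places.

0.949

R = Σ_{i=3}^{5} C(5,i) p^i (1−p)^{5−i} with p = 0.81
C(5,3)·0.81^3·0.19^2 = 0.19185
C(5,4)·0.81^4·0.19^1 = 0.40894
C(5,5)·0.81^5·0.19^0 = 0.34868
Sum = 0.949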